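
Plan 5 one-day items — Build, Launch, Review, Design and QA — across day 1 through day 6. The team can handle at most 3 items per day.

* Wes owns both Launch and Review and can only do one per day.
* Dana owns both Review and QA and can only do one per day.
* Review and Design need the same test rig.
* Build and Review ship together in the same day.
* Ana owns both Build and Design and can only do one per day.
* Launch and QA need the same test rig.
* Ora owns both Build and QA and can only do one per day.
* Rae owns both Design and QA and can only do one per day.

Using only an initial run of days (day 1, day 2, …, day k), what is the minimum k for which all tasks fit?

With at most 3 per day and 5 tasks, at least 2 days are needed.
Could 2 days be enough, i.e. nothing placed later than day 2? No: Build, Launch and QA must all be in different days (Build/Launch can't share; Build/QA can't share; Launch/QA can't share), but only 2 days are available: 3 tasks can't fit in 2 distinct days.
So 2 days is not enough.
3 works (last occupied day: day 3): for example Design in day 2; QA in day 3; Build in day 1; Launch in day 2; Review in day 1.

3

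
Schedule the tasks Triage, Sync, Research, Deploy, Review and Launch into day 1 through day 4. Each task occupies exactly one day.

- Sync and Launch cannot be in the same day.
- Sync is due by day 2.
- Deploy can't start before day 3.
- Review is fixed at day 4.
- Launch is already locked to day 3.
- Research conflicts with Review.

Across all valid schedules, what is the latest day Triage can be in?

day 4

Triage at day 4 is achievable: Sync=day 1; Review=day 4; Research=day 1; Deploy=day 3; Triage=day 4; Launch=day 3.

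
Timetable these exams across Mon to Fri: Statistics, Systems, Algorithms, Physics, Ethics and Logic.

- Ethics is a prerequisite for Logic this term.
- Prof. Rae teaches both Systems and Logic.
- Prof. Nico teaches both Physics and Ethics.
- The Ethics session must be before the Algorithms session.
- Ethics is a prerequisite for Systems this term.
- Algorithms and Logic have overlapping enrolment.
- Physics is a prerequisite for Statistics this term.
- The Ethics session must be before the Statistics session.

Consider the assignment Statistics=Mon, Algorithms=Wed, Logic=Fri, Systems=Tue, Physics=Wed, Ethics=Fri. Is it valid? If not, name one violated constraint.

The Ethics session must be before the Algorithms session — violated.
Ethics is a prerequisite for Systems this term — violated.
The Ethics session must be before the Statistics session — violated.
Physics is a prerequisite for Statistics this term — violated.
Ethics is a prerequisite for Logic this term — violated.
Prof. Nico teaches both Physics and Ethics — holds.
Prof. Rae teaches both Systems and Logic — holds.
Algorithms and Logic have overlapping enrolment — holds.

Invalid. The Ethics session must be before the Statistics session.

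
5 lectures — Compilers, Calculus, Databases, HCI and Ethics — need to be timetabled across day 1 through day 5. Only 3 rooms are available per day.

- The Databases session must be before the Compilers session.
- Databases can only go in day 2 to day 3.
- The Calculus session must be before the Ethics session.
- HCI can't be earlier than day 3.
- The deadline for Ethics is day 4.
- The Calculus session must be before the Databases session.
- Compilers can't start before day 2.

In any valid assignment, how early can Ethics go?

day 2

Precedence pushes Ethics to at least day 2; Ethics's own window allows nothing later than day 4.
Ethics at day 2 is achievable: Compilers -> day 3, Ethics -> day 2, HCI -> day 3, Databases -> day 2, Calculus -> day 1.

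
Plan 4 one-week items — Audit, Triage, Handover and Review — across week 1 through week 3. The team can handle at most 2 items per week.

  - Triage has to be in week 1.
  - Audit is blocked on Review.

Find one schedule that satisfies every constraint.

Triage -> week 1, Audit -> week 2, Handover -> week 2, Review -> week 1

Checking: Review(week 1) before Audit(week 2); Triage=week 1 in [week 1,week 1]; max 2 per week (cap 2).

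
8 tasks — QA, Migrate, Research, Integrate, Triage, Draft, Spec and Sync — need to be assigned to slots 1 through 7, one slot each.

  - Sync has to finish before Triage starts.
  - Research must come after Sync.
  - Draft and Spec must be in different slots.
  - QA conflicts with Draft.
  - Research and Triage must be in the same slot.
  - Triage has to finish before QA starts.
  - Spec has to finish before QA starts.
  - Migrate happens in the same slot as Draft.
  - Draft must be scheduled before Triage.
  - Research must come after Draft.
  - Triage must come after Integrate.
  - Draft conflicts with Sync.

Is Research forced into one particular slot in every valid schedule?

Research can be 3 (e.g. Sync in 2; Spec in 2; Research in 3; Triage in 3; Integrate in 1; Migrate in 1; Draft in 1; QA in 4) or 4 (e.g. Spec -> 2; Sync -> 2; Draft -> 1; Research -> 4; QA -> 5; Migrate -> 1; Triage -> 4; Integrate -> 1).

No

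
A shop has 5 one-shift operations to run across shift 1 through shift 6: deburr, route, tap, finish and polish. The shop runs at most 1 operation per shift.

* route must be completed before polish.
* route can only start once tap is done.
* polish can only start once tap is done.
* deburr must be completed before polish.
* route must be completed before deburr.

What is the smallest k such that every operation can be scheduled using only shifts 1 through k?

5 shifts

The precedence chain requires at least 4 distinct shifts.
With at most 1 per shift and 5 operations, at least 5 shifts are needed.
5 works (last occupied shift: shift 5): for example route=shift 2; deburr=shift 3; tap=shift 1; polish=shift 4; finish=shift 5.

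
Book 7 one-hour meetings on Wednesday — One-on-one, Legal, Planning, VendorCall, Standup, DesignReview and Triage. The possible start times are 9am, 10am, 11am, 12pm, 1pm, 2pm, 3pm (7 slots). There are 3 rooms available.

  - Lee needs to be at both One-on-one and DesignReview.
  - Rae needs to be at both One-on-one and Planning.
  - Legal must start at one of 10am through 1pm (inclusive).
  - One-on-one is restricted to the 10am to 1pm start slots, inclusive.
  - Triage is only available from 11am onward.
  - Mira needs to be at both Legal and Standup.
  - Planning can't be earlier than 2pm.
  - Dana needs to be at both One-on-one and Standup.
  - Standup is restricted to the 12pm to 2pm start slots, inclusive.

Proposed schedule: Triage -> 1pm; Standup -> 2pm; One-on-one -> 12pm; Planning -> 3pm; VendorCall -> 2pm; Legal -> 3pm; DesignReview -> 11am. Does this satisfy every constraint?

Standup is restricted to the 12pm to 2pm start slots, inclusive — holds.
Lee needs to be at both One-on-one and DesignReview — holds.
Mira needs to be at both Legal and Standup — holds.
One-on-one is restricted to the 10am to 1pm start slots, inclusive — holds.
Dana needs to be at both One-on-one and Standup — holds.
Triage is only available from 11am onward — holds.
There are 3 rooms available — holds.
Planning can't be earlier than 2pm — holds.
Legal must start at one of 10am through 1pm (inclusive) — violated.
Rae needs to be at both One-on-one and Planning — holds.

Invalid. Legal must start at one of 10am through 1pm (inclusive).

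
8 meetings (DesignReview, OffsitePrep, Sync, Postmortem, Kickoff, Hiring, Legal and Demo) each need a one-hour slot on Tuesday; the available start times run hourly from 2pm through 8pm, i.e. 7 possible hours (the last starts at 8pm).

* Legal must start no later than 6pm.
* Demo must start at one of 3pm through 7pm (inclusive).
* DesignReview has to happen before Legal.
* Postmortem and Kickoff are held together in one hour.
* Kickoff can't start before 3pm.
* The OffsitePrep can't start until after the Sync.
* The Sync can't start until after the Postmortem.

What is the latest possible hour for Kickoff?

6pm

Kickoff is available from 3pm; Kickoff must be in the same hour as Postmortem, which can't be after 6pm, so Kickoff is at most 6pm.
Kickoff at 6pm is achievable: Postmortem=6pm; Sync=7pm; Legal=3pm; Hiring=2pm; OffsitePrep=8pm; Demo=3pm; Kickoff=6pm; DesignReview=2pm.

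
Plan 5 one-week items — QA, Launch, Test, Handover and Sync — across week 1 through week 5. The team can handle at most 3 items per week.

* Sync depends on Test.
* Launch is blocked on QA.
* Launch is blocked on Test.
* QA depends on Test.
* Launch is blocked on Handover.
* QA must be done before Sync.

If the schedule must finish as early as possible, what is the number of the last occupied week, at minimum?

The precedence chain requires at least 3 distinct weeks.
With at most 3 per week and 5 work items, at least 2 weeks are needed.
3 works (last occupied week: week 3): for example Test=week 1, Sync=week 3, QA=week 2, Launch=week 3, Handover=week 1.

3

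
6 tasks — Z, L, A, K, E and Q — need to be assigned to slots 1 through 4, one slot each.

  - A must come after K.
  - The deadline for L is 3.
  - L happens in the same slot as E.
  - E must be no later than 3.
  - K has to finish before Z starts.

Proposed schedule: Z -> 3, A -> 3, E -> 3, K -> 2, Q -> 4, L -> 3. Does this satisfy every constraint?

E must be no later than 3 — holds.
K has to finish before Z starts — holds.
The deadline for L is 3 — holds.
A must come after K — holds.
L happens in the same slot as E — holds.

Yes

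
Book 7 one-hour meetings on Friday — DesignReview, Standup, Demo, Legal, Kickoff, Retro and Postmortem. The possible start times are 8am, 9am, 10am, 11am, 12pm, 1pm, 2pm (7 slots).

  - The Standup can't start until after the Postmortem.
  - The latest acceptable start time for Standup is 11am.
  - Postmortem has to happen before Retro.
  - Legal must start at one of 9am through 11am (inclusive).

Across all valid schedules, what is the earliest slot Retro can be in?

Precedence pushes Retro to at least 9am.
Retro at 9am is achievable: Demo in 8am, DesignReview in 8am, Kickoff in 8am, Legal in 9am, Retro in 9am, Postmortem in 8am, Standup in 9am.

9am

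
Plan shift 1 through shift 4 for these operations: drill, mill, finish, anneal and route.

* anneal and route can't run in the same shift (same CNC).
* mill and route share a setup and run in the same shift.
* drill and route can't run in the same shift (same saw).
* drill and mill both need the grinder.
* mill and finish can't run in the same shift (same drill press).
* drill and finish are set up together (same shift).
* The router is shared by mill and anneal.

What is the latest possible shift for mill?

mill at shift 4 is achievable: finish=shift 1, drill=shift 1, anneal=shift 1, mill=shift 4, route=shift 4.

shift 4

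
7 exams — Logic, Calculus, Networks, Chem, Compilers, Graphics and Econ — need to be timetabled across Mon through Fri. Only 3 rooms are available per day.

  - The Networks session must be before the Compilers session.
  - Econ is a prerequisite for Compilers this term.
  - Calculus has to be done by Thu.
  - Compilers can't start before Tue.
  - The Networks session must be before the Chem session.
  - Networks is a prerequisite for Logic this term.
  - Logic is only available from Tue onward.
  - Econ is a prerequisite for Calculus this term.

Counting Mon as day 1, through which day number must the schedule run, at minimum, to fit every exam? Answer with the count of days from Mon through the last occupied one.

The precedence chain requires at least 2 distinct days.
With at most 3 per day and 7 exams, at least 3 days are needed.
3 works (last occupied day: Wed): for example Chem -> Wed, Calculus -> Tue, Econ -> Mon, Graphics -> Mon, Compilers -> Tue, Networks -> Mon, Logic -> Tue.

3 days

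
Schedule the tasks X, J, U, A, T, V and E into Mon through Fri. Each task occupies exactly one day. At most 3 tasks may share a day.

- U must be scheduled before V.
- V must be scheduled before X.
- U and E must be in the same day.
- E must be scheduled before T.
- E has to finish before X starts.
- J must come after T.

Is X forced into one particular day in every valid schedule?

X can be Wed (e.g. X -> Wed; E -> Mon; U -> Mon; V -> Tue; J -> Wed; A -> Mon; T -> Tue) or Thu (e.g. J -> Wed, X -> Thu, U -> Mon, V -> Tue, A -> Mon, T -> Tue, E -> Mon).

No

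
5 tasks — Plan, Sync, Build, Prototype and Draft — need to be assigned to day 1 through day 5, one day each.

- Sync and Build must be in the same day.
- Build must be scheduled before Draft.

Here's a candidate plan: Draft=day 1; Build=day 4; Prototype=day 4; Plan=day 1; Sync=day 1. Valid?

Build must be scheduled before Draft — violated.
Sync and Build must be in the same day — violated.

No — it violates: Build must be scheduled before Draft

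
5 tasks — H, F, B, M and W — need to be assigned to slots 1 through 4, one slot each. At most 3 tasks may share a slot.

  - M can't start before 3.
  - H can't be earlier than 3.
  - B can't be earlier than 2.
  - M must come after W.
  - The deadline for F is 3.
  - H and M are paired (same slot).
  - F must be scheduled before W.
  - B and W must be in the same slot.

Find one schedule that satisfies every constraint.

M=3, W=2, B=2, F=1, H=3

Checking: W(2) before M(3); F(1) before W(2); H = M = 3; B = W = 2; B=2 in [2,4]; M=3 in [3,4]; H=3 in [3,4]; F=1 in [1,3]; max 2 per slot (cap 3).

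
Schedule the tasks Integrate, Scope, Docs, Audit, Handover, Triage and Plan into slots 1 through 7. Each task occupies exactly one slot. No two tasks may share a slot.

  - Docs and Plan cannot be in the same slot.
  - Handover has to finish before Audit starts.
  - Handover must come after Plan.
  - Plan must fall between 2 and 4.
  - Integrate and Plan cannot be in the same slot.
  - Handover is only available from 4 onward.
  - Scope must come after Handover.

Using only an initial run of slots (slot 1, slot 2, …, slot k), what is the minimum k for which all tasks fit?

7

The precedence chain requires at least 3 distinct slots.
With at most 1 per slot and 7 tasks, at least 7 slots are needed.
Propagating the time windows through the other constraints, Scope can't land before 5, so the schedule must run through at least slot 5.
7 works (last occupied slot: 7): for example Docs=3, Scope=5, Plan=2, Integrate=1, Triage=7, Audit=6, Handover=4.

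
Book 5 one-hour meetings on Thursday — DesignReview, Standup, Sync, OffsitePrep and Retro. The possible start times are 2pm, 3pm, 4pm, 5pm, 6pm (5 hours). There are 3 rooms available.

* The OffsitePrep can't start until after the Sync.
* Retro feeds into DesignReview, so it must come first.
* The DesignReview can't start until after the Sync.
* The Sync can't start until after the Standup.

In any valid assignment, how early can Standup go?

2pm

Downstream work caps Standup at 4pm.
Standup at 2pm is achievable: OffsitePrep -> 4pm; Standup -> 2pm; DesignReview -> 4pm; Retro -> 2pm; Sync -> 3pm.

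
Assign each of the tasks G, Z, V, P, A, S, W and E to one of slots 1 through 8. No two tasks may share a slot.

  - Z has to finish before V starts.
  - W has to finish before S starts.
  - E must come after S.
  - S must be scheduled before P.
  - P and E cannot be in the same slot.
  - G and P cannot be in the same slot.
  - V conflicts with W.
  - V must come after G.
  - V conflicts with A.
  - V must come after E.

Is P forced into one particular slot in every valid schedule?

P can be 3 (e.g. Z in 6, S in 2, G in 5, E in 4, V in 7, A in 8, P in 3, W in 1) or 4 (e.g. V in 7; G in 5; Z in 6; S in 2; A in 8; P in 4; W in 1; E in 3).

No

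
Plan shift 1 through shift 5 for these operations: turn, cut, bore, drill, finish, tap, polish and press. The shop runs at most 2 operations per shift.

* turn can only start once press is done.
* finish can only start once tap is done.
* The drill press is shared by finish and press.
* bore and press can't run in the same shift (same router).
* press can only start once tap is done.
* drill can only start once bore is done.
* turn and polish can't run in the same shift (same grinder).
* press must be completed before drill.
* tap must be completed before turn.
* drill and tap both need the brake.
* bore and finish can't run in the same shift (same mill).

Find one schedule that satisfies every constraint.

polish -> shift 4; press -> shift 2; turn -> shift 3; finish -> shift 4; cut -> shift 2; drill -> shift 3; tap -> shift 1; bore -> shift 1

Checking: press(shift 2) before drill(shift 3); bore(shift 1) before drill(shift 3); press(shift 2) before turn(shift 3); tap(shift 1) before finish(shift 4); tap(shift 1) before turn(shift 3); tap(shift 1) before press(shift 2); drill(shift 3) != tap(shift 1); bore(shift 1) != finish(shift 4); finish(shift 4) != press(shift 2); bore(shift 1) != press(shift 2); turn(shift 3) != polish(shift 4); max 2 per shift (cap 2).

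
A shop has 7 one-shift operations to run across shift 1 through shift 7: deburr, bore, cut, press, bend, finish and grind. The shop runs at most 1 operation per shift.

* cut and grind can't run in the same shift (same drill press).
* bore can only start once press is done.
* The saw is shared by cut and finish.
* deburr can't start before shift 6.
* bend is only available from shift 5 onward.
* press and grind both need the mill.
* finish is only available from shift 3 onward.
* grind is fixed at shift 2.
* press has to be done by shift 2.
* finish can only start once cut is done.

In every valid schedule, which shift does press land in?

press's window is shift 1–shift 2.
grind is fixed at shift 2, and press can't share a shift with grind.
So press must be shift 1.

shift 1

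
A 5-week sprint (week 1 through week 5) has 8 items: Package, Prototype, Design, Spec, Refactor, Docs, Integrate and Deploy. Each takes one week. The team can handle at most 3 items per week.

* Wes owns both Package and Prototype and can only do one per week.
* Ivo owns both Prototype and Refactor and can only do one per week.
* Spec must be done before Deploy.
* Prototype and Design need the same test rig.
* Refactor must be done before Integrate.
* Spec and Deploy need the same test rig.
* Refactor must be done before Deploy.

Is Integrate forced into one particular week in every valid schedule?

Integrate can be week 2 (e.g. Spec -> week 1, Refactor -> week 1, Integrate -> week 2, Package -> week 1, Design -> week 3, Docs -> week 3, Prototype -> week 2, Deploy -> week 2) or week 3 (e.g. Docs -> week 2, Design -> week 3, Refactor -> week 1, Integrate -> week 3, Spec -> week 1, Deploy -> week 2, Package -> week 1, Prototype -> week 2).

No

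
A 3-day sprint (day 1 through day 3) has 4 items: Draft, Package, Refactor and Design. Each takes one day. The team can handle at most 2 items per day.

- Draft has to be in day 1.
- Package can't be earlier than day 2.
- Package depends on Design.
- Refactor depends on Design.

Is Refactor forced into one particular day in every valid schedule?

No

Refactor can be day 2 (e.g. Package in day 2, Design in day 1, Refactor in day 2, Draft in day 1) or day 3 (e.g. Design -> day 1; Refactor -> day 3; Draft -> day 1; Package -> day 2).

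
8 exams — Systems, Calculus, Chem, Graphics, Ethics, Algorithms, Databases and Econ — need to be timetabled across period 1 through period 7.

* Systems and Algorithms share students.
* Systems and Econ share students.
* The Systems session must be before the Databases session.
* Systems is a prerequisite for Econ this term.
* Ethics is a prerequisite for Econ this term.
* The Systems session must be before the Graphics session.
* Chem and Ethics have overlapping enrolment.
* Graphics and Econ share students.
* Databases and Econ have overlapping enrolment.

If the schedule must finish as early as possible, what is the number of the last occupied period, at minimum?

The precedence chain requires at least 2 distinct periods.
Could 2 periods be enough, i.e. nothing placed later than period 2? No: Econ must come after Systems (at period 1 or later) → {period 2}; Systems must come before Econ (at period 2 or earlier) → {period 1}; Databases must come after Systems (at period 1 or later) → {period 2}; Econ can't share with Databases (period 2) → nothing is left.
So 2 periods is not enough.
3 works (last occupied period: period 3): for example Calculus -> period 1, Ethics -> period 1, Chem -> period 2, Graphics -> period 3, Systems -> period 1, Databases -> period 3, Algorithms -> period 2, Econ -> period 2.

period 3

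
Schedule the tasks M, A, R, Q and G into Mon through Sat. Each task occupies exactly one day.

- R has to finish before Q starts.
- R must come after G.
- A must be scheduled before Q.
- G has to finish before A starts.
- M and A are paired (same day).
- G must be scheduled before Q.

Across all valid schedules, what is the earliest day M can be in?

M must be in the same day as A, which can't be before Tue, so M is at least Tue; M must be in the same day as A, which can't be after Fri, so M is at most Fri.
M at Tue is achievable: R -> Tue; Q -> Wed; M -> Tue; A -> Tue; G -> Mon.

Tue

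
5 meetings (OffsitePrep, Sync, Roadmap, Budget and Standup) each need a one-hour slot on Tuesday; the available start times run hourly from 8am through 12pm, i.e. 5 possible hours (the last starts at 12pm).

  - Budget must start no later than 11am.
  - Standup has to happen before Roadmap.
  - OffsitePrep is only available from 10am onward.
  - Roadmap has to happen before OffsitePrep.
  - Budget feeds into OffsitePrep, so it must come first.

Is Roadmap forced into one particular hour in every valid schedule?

Roadmap can be 9am (e.g. OffsitePrep in 10am, Standup in 8am, Budget in 8am, Sync in 8am, Roadmap in 9am) or 10am (e.g. OffsitePrep in 11am; Standup in 8am; Roadmap in 10am; Budget in 8am; Sync in 8am).

No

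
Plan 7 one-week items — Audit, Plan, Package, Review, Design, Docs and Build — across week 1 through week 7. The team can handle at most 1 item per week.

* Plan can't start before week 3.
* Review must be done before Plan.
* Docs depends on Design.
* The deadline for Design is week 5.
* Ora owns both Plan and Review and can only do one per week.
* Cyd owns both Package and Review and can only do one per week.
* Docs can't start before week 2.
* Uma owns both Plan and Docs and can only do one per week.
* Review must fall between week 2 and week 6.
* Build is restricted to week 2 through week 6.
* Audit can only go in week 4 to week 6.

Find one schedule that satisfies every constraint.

Build=week 5; Package=week 7; Design=week 1; Audit=week 4; Plan=week 3; Review=week 2; Docs=week 6

Checking: Design(week 1) before Docs(week 6); Review(week 2) before Plan(week 3); Plan(week 3) != Review(week 2); Plan(week 3) != Docs(week 6); Package(week 7) != Review(week 2); Audit=week 4 in [week 4,week 6]; Docs=week 6 in [week 2,week 7]; Design=week 1 in [week 1,week 5]; Plan=week 3 in [week 3,week 7]; Review=week 2 in [week 2,week 6]; Build=week 5 in [week 2,week 6]; max 1 per week (cap 1).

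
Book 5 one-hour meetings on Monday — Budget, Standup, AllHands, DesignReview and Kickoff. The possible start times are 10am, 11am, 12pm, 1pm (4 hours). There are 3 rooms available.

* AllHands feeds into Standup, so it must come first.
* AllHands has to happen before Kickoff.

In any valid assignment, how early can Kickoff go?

Precedence pushes Kickoff to at least 11am.
Kickoff at 11am is achievable: AllHands -> 10am; DesignReview -> 10am; Standup -> 11am; Kickoff -> 11am; Budget -> 10am.

11am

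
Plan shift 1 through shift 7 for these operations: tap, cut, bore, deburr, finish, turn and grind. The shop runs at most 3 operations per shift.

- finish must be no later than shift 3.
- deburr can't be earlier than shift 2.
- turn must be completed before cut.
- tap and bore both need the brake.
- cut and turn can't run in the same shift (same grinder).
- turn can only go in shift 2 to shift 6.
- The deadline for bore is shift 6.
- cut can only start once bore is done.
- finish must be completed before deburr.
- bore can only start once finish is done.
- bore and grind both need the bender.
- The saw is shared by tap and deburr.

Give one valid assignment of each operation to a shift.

grind in shift 1, finish in shift 1, bore in shift 2, tap in shift 1, turn in shift 2, cut in shift 3, deburr in shift 2

Checking: turn(shift 2) before cut(shift 3); bore(shift 2) before cut(shift 3); finish(shift 1) before bore(shift 2); finish(shift 1) before deburr(shift 2); tap(shift 1) != bore(shift 2); tap(shift 1) != deburr(shift 2); cut(shift 3) != turn(shift 2); bore(shift 2) != grind(shift 1); bore=shift 2 in [shift 1,shift 6]; deburr=shift 2 in [shift 2,shift 7]; finish=shift 1 in [shift 1,shift 3]; turn=shift 2 in [shift 2,shift 6]; max 3 per shift (cap 3).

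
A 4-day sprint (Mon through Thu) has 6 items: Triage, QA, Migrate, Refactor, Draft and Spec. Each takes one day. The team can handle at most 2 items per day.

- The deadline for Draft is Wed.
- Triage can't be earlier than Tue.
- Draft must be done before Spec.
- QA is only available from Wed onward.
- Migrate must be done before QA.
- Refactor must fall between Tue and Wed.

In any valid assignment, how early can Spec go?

Precedence pushes Spec to at least Tue.
Spec at Tue is achievable: Migrate in Mon, Draft in Mon, Spec in Tue, Triage in Wed, QA in Wed, Refactor in Tue.

Tue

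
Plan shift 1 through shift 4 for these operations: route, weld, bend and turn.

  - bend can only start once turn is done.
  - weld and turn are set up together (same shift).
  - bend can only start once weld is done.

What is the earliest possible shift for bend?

Precedence pushes bend to at least shift 2.
bend at shift 2 is achievable: weld in shift 1; route in shift 1; turn in shift 1; bend in shift 2.

shift 2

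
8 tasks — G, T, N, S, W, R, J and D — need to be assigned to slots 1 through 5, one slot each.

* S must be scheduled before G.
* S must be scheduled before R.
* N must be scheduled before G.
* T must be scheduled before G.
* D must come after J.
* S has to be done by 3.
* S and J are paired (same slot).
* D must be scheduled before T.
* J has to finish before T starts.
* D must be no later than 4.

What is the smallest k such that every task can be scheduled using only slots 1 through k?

4

The precedence chain requires at least 4 distinct slots.
4 works (last occupied slot: 4): for example R=2; G=4; S=1; D=2; W=1; N=1; J=1; T=3.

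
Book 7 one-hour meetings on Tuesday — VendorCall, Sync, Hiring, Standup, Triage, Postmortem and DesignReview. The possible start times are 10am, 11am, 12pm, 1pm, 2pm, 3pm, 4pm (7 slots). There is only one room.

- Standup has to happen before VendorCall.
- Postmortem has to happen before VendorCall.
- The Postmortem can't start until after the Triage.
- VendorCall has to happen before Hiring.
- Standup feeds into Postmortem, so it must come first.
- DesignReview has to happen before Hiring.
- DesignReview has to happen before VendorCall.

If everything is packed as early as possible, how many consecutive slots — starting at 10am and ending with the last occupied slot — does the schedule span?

7 slots

The precedence chain requires at least 4 distinct slots.
With at most 1 per slot and 7 meetings, at least 7 slots are needed.
7 works (last occupied slot: 4pm): for example Postmortem=12pm; Standup=10am; Triage=11am; DesignReview=1pm; Sync=4pm; VendorCall=2pm; Hiring=3pm.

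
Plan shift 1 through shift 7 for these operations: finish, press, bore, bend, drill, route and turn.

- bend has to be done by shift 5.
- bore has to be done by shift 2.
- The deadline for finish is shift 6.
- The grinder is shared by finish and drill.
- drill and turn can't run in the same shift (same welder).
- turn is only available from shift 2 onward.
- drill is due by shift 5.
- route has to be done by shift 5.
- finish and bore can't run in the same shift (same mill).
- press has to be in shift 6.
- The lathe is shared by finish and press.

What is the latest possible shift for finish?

Finish's own window allows nothing later than shift 6.
finish at shift 5 is achievable: turn in shift 2; press in shift 6; bend in shift 1; bore in shift 1; drill in shift 1; route in shift 1; finish in shift 5.
Nothing later works — the conflict constraints rule out every shift after shift 5.

shift 5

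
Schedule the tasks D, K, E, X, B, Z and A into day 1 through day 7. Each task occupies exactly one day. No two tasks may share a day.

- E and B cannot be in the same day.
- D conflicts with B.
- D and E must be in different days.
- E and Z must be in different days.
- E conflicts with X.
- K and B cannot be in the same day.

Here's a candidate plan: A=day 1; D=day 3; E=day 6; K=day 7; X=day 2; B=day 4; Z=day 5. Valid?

Valid

K and B cannot be in the same day — holds.
E and Z must be in different days — holds.
No two tasks may share a day — holds.
D conflicts with B — holds.
E conflicts with X — holds.
E and B cannot be in the same day — holds.
D and E must be in different days — holds.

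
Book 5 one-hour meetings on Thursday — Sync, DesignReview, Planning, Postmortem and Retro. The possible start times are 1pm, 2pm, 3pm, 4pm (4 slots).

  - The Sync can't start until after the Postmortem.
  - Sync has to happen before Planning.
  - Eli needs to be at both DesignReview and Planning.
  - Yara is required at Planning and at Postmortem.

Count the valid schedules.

48

Splitting on Sync: it can be 2pm (24), 3pm (24). Listing each branch's schedules as (DesignReview, Planning, Postmortem, Retro):
Sync=2pm: (1pm,3pm,1pm,1pm) (1pm,3pm,1pm,2pm) (1pm,3pm,1pm,3pm) (1pm,3pm,1pm,4pm) (1pm,4pm,1pm,1pm) (1pm,4pm,1pm,2pm) (1pm,4pm,1pm,3pm) (1pm,4pm,1pm,4pm) (2pm,3pm,1pm,1pm) (2pm,3pm,1pm,2pm) (2pm,3pm,1pm,3pm) (2pm,3pm,1pm,4pm) (2pm,4pm,1pm,1pm) (2pm,4pm,1pm,2pm) (2pm,4pm,1pm,3pm) (2pm,4pm,1pm,4pm) (3pm,4pm,1pm,1pm) (3pm,4pm,1pm,2pm) (3pm,4pm,1pm,3pm) (3pm,4pm,1pm,4pm) (4pm,3pm,1pm,1pm) (4pm,3pm,1pm,2pm) (4pm,3pm,1pm,3pm) (4pm,3pm,1pm,4pm) — 24.
Sync=3pm: (1pm,4pm,1pm,1pm) (1pm,4pm,1pm,2pm) (1pm,4pm,1pm,3pm) (1pm,4pm,1pm,4pm) (1pm,4pm,2pm,1pm) (1pm,4pm,2pm,2pm) (1pm,4pm,2pm,3pm) (1pm,4pm,2pm,4pm) (2pm,4pm,1pm,1pm) (2pm,4pm,1pm,2pm) (2pm,4pm,1pm,3pm) (2pm,4pm,1pm,4pm) (2pm,4pm,2pm,1pm) (2pm,4pm,2pm,2pm) (2pm,4pm,2pm,3pm) (2pm,4pm,2pm,4pm) (3pm,4pm,1pm,1pm) (3pm,4pm,1pm,2pm) (3pm,4pm,1pm,3pm) (3pm,4pm,1pm,4pm) (3pm,4pm,2pm,1pm) (3pm,4pm,2pm,2pm) (3pm,4pm,2pm,3pm) (3pm,4pm,2pm,4pm) — 24.
Summing: 24 + 24 = 48.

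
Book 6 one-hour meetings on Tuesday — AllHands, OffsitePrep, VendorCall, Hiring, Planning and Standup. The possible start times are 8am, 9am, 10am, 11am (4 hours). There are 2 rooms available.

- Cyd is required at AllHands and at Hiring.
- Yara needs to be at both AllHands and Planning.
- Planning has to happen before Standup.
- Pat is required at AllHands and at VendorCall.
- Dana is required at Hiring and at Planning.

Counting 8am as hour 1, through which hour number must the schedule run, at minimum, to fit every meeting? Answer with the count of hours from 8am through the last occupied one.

The precedence chain requires at least 2 distinct hours.
With at most 2 per hour and 6 meetings, at least 3 hours are needed.
3 works (last occupied hour: 10am): for example Standup in 9am, Planning in 8am, AllHands in 9am, OffsitePrep in 8am, VendorCall in 10am, Hiring in 10am.

3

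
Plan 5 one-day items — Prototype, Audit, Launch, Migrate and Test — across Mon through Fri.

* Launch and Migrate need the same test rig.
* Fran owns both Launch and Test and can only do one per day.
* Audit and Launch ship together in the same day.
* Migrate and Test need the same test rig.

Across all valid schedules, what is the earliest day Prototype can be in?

Mon

Prototype at Mon is achievable: Launch -> Mon; Test -> Wed; Prototype -> Mon; Audit -> Mon; Migrate -> Tue.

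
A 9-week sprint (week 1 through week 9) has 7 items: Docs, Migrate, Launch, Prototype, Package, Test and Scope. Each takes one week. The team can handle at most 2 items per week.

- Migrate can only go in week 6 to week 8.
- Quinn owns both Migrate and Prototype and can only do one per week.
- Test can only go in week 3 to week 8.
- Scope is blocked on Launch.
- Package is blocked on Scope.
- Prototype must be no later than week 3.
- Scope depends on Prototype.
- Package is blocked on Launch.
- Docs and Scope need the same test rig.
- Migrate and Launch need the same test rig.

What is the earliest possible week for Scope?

Precedence pushes Scope to at least week 2; downstream work caps Scope at week 8.
Scope at week 2 is achievable: Test -> week 3, Launch -> week 1, Docs -> week 4, Scope -> week 2, Package -> week 3, Migrate -> week 6, Prototype -> week 1.

week 2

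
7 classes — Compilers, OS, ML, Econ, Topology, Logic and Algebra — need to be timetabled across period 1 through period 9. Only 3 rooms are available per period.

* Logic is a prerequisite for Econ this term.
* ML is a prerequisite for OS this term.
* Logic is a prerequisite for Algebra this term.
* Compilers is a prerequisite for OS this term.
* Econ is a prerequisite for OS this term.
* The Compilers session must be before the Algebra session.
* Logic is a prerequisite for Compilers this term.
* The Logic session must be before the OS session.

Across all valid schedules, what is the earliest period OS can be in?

Precedence pushes OS to at least period 3.
OS at period 3 is achievable: OS -> period 3, Econ -> period 2, Compilers -> period 2, ML -> period 1, Algebra -> period 3, Logic -> period 1, Topology -> period 1.

period 3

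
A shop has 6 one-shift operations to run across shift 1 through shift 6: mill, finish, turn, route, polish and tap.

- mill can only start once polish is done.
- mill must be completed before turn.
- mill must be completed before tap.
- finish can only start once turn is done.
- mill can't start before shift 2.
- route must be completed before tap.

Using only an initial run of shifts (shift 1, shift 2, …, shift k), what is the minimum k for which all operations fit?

The precedence chain requires at least 4 distinct shifts.
4 works (last occupied shift: shift 4): for example mill -> shift 2, turn -> shift 3, tap -> shift 3, finish -> shift 4, route -> shift 1, polish -> shift 1.

4 shifts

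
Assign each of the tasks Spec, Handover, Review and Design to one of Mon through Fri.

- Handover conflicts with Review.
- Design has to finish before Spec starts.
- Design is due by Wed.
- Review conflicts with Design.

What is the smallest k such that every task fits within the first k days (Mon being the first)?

2

The precedence chain requires at least 2 distinct days.
2 works (last occupied day: Tue): for example Design=Mon; Spec=Tue; Review=Tue; Handover=Mon.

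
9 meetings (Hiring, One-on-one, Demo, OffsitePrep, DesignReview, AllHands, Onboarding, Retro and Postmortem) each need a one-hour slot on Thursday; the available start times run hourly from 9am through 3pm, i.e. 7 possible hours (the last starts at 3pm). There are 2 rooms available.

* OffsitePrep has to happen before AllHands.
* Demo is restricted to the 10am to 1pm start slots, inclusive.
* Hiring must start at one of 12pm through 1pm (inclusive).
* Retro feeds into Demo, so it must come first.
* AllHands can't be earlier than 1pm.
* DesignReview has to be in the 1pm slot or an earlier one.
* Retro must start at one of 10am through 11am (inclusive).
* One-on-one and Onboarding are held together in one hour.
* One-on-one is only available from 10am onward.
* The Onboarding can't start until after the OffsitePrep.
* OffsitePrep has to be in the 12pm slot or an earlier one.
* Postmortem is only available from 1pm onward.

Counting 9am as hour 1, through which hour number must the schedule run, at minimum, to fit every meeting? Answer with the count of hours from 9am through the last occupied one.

5 hours

The precedence chain requires at least 2 distinct hours.
With at most 2 per hour and 9 meetings, at least 5 hours are needed.
AllHands can't be placed before 1pm — that is hour 5 counting from 9am — so the schedule must run through at least 5 hours.
5 works (last occupied hour: 1pm): for example OffsitePrep -> 9am; DesignReview -> 9am; Postmortem -> 1pm; Demo -> 12pm; AllHands -> 1pm; One-on-one -> 11am; Retro -> 10am; Onboarding -> 11am; Hiring -> 12pm.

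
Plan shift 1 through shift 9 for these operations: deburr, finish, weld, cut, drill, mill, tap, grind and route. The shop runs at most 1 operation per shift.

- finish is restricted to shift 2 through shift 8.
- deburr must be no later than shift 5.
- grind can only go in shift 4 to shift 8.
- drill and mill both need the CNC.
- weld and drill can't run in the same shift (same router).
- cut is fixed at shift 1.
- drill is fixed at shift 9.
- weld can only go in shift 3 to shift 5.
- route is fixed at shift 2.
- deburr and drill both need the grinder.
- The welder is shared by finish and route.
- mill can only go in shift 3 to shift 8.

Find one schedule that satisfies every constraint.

grind -> shift 5, mill -> shift 6, tap -> shift 8, cut -> shift 1, route -> shift 2, deburr -> shift 4, weld -> shift 3, drill -> shift 9, finish -> shift 7

Checking: deburr(shift 4) != drill(shift 9); finish(shift 7) != route(shift 2); drill(shift 9) != mill(shift 6); weld(shift 3) != drill(shift 9); finish=shift 7 in [shift 2,shift 8]; deburr=shift 4 in [shift 1,shift 5]; mill=shift 6 in [shift 3,shift 8]; grind=shift 5 in [shift 4,shift 8]; drill=shift 9 in [shift 9,shift 9]; route=shift 2 in [shift 2,shift 2]; weld=shift 3 in [shift 3,shift 5]; cut=shift 1 in [shift 1,shift 1]; max 1 per shift (cap 1).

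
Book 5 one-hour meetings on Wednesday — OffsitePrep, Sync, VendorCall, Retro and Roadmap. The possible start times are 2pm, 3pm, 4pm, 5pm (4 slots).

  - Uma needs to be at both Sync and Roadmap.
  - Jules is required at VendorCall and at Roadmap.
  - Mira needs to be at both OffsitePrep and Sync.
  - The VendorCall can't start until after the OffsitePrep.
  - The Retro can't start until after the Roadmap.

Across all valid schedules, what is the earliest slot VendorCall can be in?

Precedence pushes VendorCall to at least 3pm.
VendorCall at 3pm is achievable: VendorCall -> 3pm; Retro -> 3pm; Roadmap -> 2pm; OffsitePrep -> 2pm; Sync -> 3pm.

3pm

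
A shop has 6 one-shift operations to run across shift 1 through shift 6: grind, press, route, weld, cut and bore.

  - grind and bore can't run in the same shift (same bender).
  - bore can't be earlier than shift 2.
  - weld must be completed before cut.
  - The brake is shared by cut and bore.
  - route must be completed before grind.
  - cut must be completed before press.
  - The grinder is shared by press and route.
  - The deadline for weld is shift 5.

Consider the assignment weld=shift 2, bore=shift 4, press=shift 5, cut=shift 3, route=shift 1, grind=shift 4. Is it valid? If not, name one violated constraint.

cut must be completed before press — holds.
The grinder is shared by press and route — holds.
The brake is shared by cut and bore — holds.
The deadline for weld is shift 5 — holds.
bore can't be earlier than shift 2 — holds.
weld must be completed before cut — holds.
grind and bore can't run in the same shift (same bender) — violated.
route must be completed before grind — holds.

No — it violates: grind and bore can't run in the same shift (same bender)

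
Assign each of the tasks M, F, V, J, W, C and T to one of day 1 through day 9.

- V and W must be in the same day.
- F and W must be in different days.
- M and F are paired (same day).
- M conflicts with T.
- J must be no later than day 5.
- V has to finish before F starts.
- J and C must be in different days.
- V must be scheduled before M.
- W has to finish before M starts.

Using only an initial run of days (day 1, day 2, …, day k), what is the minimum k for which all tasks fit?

The precedence chain requires at least 2 distinct days.
2 works (last occupied day: day 2): for example J -> day 1; F -> day 2; V -> day 1; C -> day 2; T -> day 1; M -> day 2; W -> day 1.

2 days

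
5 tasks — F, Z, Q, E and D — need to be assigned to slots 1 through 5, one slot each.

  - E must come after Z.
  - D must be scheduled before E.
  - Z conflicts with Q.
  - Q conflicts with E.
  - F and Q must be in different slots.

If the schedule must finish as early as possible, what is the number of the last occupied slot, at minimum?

slot 3

The precedence chain requires at least 2 distinct slots.
Could 2 slots be enough, i.e. nothing placed later than 2? No: E must come after Z (at 1 or later) → {2}; Z must come before E (at 2 or earlier) → {1}; Q can't share with E (2) → {1}; Q can't share with Z (1) → nothing is left.
So 2 slots is not enough.
3 works (last occupied slot: 3): for example F in 1; Z in 1; E in 2; Q in 3; D in 1.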